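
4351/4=1087+3/4 = 1087.75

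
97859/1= 97859=97859.00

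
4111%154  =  107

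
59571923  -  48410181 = 11161742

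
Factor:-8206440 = -2^3 * 3^1 *5^1 * 11^1*6217^1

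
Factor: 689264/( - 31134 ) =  - 2^3 * 3^( - 1)*23^1*1873^1*5189^( - 1 ) = - 344632/15567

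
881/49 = 17 + 48/49 = 17.98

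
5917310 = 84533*70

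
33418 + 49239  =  82657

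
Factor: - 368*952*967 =  -  338774912 = -  2^7*7^1*17^1*23^1*967^1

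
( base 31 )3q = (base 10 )119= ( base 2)1110111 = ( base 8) 167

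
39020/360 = 1951/18 = 108.39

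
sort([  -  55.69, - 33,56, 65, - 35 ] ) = [-55.69, - 35, - 33, 56 , 65 ]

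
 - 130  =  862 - 992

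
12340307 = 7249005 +5091302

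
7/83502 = 7/83502= 0.00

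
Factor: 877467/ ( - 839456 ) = -2^ ( - 5 ) *3^1*37^(- 1 ) * 709^ ( - 1)*292489^1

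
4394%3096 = 1298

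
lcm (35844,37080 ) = 1075320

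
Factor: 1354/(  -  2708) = - 2^( - 1)  =  - 1/2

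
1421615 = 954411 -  - 467204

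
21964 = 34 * 646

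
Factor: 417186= 2^1*3^2* 7^2* 11^1*43^1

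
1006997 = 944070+62927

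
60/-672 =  - 1 + 51/56 = -0.09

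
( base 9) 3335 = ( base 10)2462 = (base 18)7AE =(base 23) 4f1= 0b100110011110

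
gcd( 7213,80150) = 1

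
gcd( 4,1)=1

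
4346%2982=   1364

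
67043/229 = 67043/229 = 292.76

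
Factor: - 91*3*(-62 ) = 2^1* 3^1*7^1*13^1*31^1 = 16926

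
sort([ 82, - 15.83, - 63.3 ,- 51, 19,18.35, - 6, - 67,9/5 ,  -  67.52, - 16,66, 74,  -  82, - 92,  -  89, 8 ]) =[ - 92, - 89, - 82, - 67.52, - 67 ,-63.3, - 51,-16,  -  15.83,-6,9/5,  8,  18.35 , 19, 66, 74, 82 ] 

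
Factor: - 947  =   - 947^1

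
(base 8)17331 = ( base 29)9b9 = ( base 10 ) 7897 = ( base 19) 12gc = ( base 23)el8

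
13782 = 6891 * 2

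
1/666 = 1/666 = 0.00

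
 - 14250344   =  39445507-53695851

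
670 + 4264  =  4934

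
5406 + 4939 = 10345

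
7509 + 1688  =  9197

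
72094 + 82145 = 154239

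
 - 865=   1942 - 2807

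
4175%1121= 812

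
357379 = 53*6743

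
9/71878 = 9/71878 = 0.00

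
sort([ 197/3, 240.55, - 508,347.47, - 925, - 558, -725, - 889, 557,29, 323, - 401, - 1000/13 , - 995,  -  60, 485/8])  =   [ - 995, - 925  , -889, - 725, - 558,  -  508, - 401,-1000/13 ,-60, 29,485/8,  197/3, 240.55 , 323,347.47, 557]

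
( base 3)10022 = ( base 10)89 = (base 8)131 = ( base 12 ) 75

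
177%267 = 177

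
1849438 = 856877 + 992561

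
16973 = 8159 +8814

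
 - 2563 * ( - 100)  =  256300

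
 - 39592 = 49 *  ( - 808) 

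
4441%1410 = 211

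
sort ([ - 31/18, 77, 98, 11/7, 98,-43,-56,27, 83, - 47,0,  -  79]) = [ -79, - 56, - 47,-43, - 31/18,0 , 11/7,27 , 77,83 , 98, 98 ]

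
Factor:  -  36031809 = - 3^1 * 11^1 * 19^1*57467^1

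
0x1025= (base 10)4133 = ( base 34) 3jj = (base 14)1713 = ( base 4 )1000211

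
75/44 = 1 + 31/44 = 1.70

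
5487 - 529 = 4958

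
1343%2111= 1343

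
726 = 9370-8644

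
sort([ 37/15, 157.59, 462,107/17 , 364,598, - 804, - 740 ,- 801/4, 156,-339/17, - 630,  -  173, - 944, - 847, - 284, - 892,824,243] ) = [ - 944, - 892,-847, - 804,-740,  -  630, - 284, - 801/4, - 173,-339/17,37/15, 107/17,156,157.59,243,364,462, 598,824 ]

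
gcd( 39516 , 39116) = 4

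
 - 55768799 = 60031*(-929)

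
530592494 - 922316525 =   -  391724031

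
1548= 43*36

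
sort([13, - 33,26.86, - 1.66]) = [ - 33, - 1.66, 13, 26.86]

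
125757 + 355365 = 481122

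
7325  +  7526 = 14851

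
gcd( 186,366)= 6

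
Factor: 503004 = 2^2*3^1*167^1 *251^1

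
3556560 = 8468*420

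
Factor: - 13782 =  - 2^1*3^1*2297^1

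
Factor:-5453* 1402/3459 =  - 2^1 * 3^( - 1) * 7^1 * 19^1*41^1*701^1*1153^( - 1)=   -7645106/3459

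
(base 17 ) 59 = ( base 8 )136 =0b1011110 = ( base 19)4I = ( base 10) 94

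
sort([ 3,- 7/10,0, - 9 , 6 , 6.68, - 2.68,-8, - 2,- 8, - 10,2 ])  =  [ - 10,-9, - 8  , -8, - 2.68, - 2 , - 7/10,  0 , 2,3,6,6.68] 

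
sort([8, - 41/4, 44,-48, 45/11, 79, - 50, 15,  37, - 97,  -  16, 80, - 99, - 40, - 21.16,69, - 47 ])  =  [ - 99, - 97 , -50, - 48, - 47, - 40, - 21.16, - 16, - 41/4, 45/11, 8,15, 37 , 44,69, 79,80]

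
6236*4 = 24944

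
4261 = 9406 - 5145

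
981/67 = 981/67 = 14.64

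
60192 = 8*7524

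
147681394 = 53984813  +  93696581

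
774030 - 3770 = 770260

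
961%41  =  18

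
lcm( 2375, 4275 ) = 21375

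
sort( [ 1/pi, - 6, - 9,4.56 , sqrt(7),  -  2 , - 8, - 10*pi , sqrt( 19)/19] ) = [ -10* pi , - 9, - 8, - 6, - 2,sqrt( 19)/19, 1/pi,  sqrt(7 ),4.56] 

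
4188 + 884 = 5072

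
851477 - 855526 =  - 4049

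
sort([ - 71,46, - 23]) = [-71,-23,46] 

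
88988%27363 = 6899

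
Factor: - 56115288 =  - 2^3*3^3*239^1 * 1087^1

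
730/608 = 1+61/304 = 1.20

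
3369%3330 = 39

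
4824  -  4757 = 67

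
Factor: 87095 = 5^1*17419^1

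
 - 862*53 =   -  45686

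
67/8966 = 67/8966 = 0.01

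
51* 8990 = 458490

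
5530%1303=318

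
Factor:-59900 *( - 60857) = 3645334300=2^2*5^2*19^1*599^1*3203^1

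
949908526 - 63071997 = 886836529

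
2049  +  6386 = 8435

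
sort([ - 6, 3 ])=[ -6, 3 ]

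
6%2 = 0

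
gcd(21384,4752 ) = 2376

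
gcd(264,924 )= 132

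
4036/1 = 4036  =  4036.00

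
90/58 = 45/29 =1.55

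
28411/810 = 35+61/810 = 35.08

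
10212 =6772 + 3440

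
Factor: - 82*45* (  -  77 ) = 284130 = 2^1 * 3^2*5^1*7^1 * 11^1* 41^1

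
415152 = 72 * 5766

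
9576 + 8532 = 18108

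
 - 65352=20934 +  - 86286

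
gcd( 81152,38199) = 1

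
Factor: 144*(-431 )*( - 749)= 2^4*3^2*7^1 * 107^1 *431^1 = 46485936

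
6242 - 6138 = 104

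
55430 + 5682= 61112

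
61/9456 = 61/9456 = 0.01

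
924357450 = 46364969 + 877992481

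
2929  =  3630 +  - 701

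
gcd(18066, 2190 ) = 6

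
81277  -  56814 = 24463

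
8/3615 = 8/3615 = 0.00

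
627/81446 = 627/81446 = 0.01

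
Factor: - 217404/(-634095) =2^2*3^1*5^( - 1) *7^( - 1 ) = 12/35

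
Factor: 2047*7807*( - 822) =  - 13136323638  =  -  2^1 * 3^1*23^1*37^1* 89^1*137^1*211^1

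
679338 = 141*4818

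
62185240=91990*676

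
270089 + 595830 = 865919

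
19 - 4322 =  - 4303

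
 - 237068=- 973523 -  - 736455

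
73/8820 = 73/8820 = 0.01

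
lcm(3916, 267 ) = 11748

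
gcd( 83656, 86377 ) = 1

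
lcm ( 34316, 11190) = 514740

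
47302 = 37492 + 9810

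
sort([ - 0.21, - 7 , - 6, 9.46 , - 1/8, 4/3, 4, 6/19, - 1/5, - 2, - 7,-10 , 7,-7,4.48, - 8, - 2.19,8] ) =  [ - 10, - 8, - 7, - 7, - 7, - 6, - 2.19, - 2, - 0.21, - 1/5,  -  1/8 , 6/19, 4/3, 4, 4.48,7,  8,9.46 ]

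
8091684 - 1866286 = 6225398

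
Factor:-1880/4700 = -2^1*5^( - 1 ) = - 2/5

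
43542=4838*9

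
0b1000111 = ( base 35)21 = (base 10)71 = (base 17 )43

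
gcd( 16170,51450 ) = 1470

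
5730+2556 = 8286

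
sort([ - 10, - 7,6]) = [ - 10,- 7,6]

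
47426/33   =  1437+5/33 = 1437.15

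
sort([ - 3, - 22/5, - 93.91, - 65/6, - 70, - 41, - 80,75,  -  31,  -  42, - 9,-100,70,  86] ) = [-100, - 93.91, - 80, - 70, - 42, - 41, - 31, - 65/6,  -  9, - 22/5,- 3 , 70,75,86] 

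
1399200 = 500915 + 898285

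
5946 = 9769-3823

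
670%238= 194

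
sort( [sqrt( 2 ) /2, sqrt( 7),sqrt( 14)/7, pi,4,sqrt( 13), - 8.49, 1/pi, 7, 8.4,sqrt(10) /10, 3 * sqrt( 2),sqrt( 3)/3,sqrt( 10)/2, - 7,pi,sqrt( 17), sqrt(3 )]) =[ - 8.49, - 7,sqrt( 10 ) /10, 1/pi, sqrt (14)/7, sqrt( 3 ) /3,sqrt( 2)/2, sqrt( 10 )/2, sqrt( 3), sqrt(  7 ),pi, pi, sqrt(13 ), 4,sqrt( 17 ), 3*sqrt( 2 ), 7,8.4 ]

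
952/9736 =119/1217 =0.10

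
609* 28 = 17052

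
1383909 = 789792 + 594117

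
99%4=3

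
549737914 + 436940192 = 986678106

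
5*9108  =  45540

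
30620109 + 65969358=96589467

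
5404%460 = 344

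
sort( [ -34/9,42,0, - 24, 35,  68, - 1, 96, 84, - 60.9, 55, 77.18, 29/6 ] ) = [ - 60.9, -24 ,-34/9, - 1,0, 29/6,  35 , 42,55,68, 77.18 , 84, 96]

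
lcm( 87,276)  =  8004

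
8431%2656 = 463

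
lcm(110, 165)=330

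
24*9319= 223656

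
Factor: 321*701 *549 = 3^3*61^1*107^1  *  701^1 =123536529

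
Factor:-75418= - 2^1*7^1*5387^1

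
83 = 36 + 47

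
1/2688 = 1/2688 = 0.00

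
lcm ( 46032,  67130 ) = 1611120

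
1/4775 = 1/4775 = 0.00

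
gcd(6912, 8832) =384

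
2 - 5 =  - 3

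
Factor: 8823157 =7^1*313^1 * 4027^1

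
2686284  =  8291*324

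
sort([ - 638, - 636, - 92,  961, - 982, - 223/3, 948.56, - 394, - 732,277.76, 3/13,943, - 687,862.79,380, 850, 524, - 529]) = [ - 982,  -  732 , - 687, - 638,- 636, - 529, - 394 , - 92, - 223/3,3/13, 277.76, 380 , 524, 850, 862.79, 943 , 948.56, 961]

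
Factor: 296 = 2^3*37^1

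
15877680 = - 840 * ( - 18902 )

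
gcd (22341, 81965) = 1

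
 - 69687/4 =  - 69687/4=-  17421.75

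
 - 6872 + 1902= -4970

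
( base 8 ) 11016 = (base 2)1001000001110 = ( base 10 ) 4622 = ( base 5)121442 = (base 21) aa2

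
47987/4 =11996 + 3/4 = 11996.75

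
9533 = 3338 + 6195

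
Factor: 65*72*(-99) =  - 2^3*3^4*5^1*11^1*13^1 = - 463320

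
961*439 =421879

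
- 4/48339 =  - 4/48339 = - 0.00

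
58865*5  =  294325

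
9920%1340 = 540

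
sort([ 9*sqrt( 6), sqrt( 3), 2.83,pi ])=[sqrt( 3) , 2.83,pi,9*sqrt( 6 )]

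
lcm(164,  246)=492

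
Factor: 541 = 541^1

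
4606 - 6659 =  - 2053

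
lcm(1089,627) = 20691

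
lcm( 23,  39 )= 897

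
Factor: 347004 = 2^2*3^6*7^1*17^1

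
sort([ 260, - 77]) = [- 77,260]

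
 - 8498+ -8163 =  - 16661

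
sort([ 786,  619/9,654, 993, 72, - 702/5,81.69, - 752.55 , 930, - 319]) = [ -752.55, - 319, - 702/5, 619/9, 72 , 81.69, 654, 786,930, 993] 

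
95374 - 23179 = 72195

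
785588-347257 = 438331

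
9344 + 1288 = 10632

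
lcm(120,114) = 2280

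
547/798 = 547/798 = 0.69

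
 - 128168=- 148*866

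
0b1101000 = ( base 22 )4g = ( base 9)125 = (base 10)104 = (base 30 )3e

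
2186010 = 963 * 2270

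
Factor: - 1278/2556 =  - 2^( - 1)  =  - 1/2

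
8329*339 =2823531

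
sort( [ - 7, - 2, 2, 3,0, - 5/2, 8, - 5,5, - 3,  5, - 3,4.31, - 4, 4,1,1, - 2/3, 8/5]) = [ - 7, - 5,  -  4, - 3, - 3, - 5/2,-2,  -  2/3,0,1,1,8/5,2,3,  4,4.31,5,5 , 8]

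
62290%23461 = 15368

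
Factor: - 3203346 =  - 2^1 *3^1*59^1*9049^1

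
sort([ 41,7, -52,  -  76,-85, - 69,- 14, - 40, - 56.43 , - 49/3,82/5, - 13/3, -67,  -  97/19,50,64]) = [- 85,- 76, - 69,  -  67,  -  56.43, - 52, - 40, - 49/3, - 14,  -  97/19, - 13/3, 7,82/5,41, 50, 64]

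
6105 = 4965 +1140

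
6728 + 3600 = 10328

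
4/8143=4/8143 = 0.00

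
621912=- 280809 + 902721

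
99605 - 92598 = 7007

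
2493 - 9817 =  - 7324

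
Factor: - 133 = -7^1*19^1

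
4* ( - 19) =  -76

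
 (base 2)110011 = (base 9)56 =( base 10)51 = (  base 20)2b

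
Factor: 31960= 2^3*5^1* 17^1*47^1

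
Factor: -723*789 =  -  3^2*241^1*263^1= - 570447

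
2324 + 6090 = 8414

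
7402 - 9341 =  - 1939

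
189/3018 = 63/1006 = 0.06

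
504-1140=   -  636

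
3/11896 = 3/11896 = 0.00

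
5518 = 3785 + 1733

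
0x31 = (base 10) 49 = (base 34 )1F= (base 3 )1211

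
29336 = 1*29336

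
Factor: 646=2^1*17^1*19^1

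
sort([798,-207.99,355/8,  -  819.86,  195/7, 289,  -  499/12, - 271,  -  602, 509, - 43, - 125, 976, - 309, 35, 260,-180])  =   [-819.86,  -  602 ,-309 ,  -  271, - 207.99,-180, - 125, - 43,-499/12,195/7 , 35,355/8,260,289, 509,798, 976]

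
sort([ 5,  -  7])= [ - 7,5]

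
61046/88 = 30523/44=   693.70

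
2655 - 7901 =-5246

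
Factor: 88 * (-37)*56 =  - 2^6*7^1*11^1*37^1 = - 182336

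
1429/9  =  158 + 7/9 = 158.78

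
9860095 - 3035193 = 6824902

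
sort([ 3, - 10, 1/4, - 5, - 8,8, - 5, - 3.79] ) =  [ - 10, - 8, - 5, - 5, - 3.79, 1/4,3,  8]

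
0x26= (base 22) 1G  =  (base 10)38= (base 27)1B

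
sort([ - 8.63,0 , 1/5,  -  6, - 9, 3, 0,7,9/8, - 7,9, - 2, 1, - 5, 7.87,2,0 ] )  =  [ - 9, - 8.63, - 7, - 6, - 5, - 2,0,0, 0,  1/5,1, 9/8, 2,  3,7,7.87,9]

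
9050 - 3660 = 5390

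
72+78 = 150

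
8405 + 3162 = 11567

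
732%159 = 96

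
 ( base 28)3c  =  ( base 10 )96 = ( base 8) 140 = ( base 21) 4C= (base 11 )88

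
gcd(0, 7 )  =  7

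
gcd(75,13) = 1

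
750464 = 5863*128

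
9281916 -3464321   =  5817595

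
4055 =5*811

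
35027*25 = 875675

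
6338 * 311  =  1971118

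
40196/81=40196/81 = 496.25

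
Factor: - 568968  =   - 2^3*3^1*151^1  *  157^1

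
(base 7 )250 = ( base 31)49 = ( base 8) 205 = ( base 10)133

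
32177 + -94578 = - 62401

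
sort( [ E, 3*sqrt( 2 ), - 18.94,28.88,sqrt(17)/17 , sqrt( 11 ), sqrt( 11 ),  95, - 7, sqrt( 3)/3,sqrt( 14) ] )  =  [- 18.94,-7,sqrt( 17 ) /17, sqrt( 3)/3,  E, sqrt(11),sqrt(11 ), sqrt (14),3 * sqrt(2 ),28.88, 95]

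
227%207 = 20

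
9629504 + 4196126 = 13825630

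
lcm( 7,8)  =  56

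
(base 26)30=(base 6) 210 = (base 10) 78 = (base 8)116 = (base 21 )3F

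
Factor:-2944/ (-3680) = 2^2 * 5^( - 1) = 4/5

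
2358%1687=671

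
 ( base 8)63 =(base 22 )27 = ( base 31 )1k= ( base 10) 51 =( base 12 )43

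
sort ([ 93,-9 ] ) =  [ - 9,  93 ] 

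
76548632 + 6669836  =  83218468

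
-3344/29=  - 116 + 20/29 = -115.31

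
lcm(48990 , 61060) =4213140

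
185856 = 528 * 352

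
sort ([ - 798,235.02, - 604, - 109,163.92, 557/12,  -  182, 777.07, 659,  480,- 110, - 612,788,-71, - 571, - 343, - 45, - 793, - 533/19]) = [ - 798, - 793, - 612, - 604, - 571, - 343, - 182 ,-110, - 109, - 71, - 45, - 533/19,557/12,163.92, 235.02,  480, 659, 777.07,788] 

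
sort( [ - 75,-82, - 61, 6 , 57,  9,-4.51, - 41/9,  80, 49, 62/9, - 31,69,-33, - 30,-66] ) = [ - 82,-75,-66, - 61, - 33,-31, - 30,- 41/9, - 4.51,6,62/9,9,49,  57,69, 80 ] 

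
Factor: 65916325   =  5^2*47^1*56099^1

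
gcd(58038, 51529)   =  1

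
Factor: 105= 3^1*5^1*7^1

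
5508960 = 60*91816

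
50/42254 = 25/21127 = 0.00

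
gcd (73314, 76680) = 18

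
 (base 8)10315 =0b1000011001101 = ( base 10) 4301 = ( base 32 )46d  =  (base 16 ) 10CD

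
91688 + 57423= 149111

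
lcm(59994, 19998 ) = 59994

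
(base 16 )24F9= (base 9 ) 13876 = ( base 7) 36411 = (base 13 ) 4401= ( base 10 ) 9465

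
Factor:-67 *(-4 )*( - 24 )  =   - 6432 = -2^5*3^1 * 67^1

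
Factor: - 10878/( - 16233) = 518/773 = 2^1 * 7^1*37^1*773^(  -  1) 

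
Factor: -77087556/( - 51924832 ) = 2^(  -  3)*3^2*7^1*13^1*859^( - 1 )*1889^(-1 )*23531^1 = 19271889/12981208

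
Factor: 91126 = 2^1*7^1*23^1* 283^1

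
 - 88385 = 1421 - 89806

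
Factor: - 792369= - 3^3 * 29347^1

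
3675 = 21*175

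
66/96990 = 11/16165 = 0.00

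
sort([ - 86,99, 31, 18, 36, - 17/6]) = [ - 86, - 17/6, 18,31, 36,99]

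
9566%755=506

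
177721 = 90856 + 86865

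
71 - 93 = - 22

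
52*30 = 1560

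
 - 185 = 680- 865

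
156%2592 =156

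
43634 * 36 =1570824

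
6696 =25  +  6671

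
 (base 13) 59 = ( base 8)112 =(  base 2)1001010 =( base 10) 74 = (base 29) 2g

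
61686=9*6854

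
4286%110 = 106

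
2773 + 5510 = 8283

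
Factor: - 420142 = - 2^1*210071^1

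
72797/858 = 72797/858 = 84.84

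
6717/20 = 6717/20 = 335.85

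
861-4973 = -4112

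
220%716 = 220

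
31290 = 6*5215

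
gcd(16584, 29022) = 4146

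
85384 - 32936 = 52448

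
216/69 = 72/23 = 3.13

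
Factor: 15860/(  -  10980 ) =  - 13/9 = - 3^( - 2 )*13^1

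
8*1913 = 15304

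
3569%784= 433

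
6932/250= 3466/125=27.73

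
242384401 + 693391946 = 935776347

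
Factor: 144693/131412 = 207/188 = 2^ ( - 2 )*3^2*23^1*47^( - 1 ) 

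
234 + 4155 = 4389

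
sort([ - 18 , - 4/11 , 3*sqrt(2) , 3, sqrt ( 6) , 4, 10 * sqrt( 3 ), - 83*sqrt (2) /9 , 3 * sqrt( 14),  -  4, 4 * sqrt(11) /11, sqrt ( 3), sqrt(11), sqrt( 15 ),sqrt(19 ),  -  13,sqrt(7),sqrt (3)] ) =[ - 18,-83 * sqrt(2)/9 ,-13,  -  4, - 4/11, 4*sqrt( 11) /11, sqrt(3),sqrt( 3) , sqrt(6),sqrt(7), 3,sqrt(11),sqrt( 15), 4 , 3*sqrt ( 2),sqrt(19),3  *  sqrt(14 ),10*sqrt(3)]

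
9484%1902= 1876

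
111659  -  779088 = -667429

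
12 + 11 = 23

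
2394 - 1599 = 795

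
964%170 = 114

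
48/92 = 12/23 = 0.52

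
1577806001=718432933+859373068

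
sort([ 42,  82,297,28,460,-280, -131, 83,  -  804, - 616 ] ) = [ - 804,-616,-280,- 131 , 28 , 42, 82,83,297,460] 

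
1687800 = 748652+939148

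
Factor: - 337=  - 337^1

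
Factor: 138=2^1*3^1*23^1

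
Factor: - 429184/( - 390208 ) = 958/871 = 2^1*13^( - 1)*67^ (-1 )*479^1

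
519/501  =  173/167 = 1.04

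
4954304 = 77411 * 64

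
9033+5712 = 14745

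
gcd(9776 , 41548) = 2444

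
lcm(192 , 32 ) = 192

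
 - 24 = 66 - 90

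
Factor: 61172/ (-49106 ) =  - 30586/24553 = - 2^1*41^1*43^( - 1) * 373^1*571^( - 1) 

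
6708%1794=1326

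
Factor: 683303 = 683303^1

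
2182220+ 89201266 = 91383486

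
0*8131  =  0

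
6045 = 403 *15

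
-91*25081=-2282371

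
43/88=43/88   =  0.49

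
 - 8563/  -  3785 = 2 + 993/3785=2.26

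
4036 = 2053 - -1983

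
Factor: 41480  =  2^3*5^1 * 17^1*61^1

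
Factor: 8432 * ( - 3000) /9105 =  - 2^7*5^2*17^1*31^1*607^( - 1) = - 1686400/607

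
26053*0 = 0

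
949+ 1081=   2030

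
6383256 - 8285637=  - 1902381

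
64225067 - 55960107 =8264960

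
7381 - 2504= 4877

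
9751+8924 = 18675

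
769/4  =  192  +  1/4 =192.25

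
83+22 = 105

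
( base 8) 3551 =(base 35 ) 1j7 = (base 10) 1897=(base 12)1121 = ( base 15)867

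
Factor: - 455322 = -2^1*3^1*7^1 * 37^1* 293^1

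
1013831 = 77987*13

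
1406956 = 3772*373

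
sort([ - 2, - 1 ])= [-2,-1 ]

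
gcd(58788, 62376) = 276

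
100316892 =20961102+79355790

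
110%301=110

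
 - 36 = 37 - 73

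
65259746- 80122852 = - 14863106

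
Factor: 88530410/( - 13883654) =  - 5^1*191^1*257^( - 1 ) * 27011^( - 1 )*46351^1=- 44265205/6941827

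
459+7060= 7519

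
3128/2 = 1564 =1564.00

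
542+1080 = 1622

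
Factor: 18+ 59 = 77 =7^1*11^1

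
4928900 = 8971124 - 4042224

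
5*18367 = 91835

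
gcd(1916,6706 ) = 958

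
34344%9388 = 6180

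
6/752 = 3/376 = 0.01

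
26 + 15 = 41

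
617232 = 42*14696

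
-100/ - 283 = 100/283 = 0.35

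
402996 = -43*( - 9372 ) 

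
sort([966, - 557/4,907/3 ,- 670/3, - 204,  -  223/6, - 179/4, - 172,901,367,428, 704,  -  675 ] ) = [ -675,-670/3, - 204, - 172, - 557/4, - 179/4, - 223/6, 907/3,367,428,704,901,966]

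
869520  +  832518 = 1702038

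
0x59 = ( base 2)1011001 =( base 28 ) 35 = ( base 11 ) 81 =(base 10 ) 89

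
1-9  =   -8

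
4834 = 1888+2946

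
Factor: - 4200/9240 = -5/11 = - 5^1*11^( - 1)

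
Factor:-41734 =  - 2^1*7^1*11^1 * 271^1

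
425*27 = 11475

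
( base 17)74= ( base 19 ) 69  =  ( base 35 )3i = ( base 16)7b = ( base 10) 123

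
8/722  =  4/361= 0.01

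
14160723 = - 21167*( - 669)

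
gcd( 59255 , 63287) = 7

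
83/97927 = 83/97927 = 0.00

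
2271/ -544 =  - 5 + 449/544 = - 4.17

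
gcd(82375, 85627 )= 1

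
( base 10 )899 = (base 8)1603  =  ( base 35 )PO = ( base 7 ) 2423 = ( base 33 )r8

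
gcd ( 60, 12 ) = 12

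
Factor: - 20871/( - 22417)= 3^3*29^ ( - 1)= 27/29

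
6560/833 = 6560/833 = 7.88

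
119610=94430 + 25180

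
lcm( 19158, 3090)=95790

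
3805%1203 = 196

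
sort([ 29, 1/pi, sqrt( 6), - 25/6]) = [-25/6,1/pi, sqrt(6),29 ] 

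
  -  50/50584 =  - 1+25267/25292=   - 0.00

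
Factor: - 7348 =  -2^2 *11^1 * 167^1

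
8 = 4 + 4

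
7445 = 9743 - 2298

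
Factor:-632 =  - 2^3*79^1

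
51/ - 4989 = - 17/1663 = - 0.01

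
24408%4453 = 2143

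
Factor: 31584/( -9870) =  - 16/5 = - 2^4 * 5^( - 1) 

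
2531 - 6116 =-3585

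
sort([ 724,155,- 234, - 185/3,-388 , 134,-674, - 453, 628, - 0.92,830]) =[ - 674, - 453, - 388, -234,-185/3, - 0.92, 134,  155,628,724,830] 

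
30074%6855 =2654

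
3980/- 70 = -57 + 1/7  =  -56.86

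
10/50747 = 10/50747  =  0.00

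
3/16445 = 3/16445=0.00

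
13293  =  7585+5708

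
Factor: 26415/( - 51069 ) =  - 15/29 = - 3^1*5^1  *29^( - 1 ) 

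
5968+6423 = 12391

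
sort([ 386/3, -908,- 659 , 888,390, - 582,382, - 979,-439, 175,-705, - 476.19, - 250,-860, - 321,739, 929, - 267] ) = [  -  979 , - 908, - 860, - 705, - 659, - 582 , - 476.19 , - 439, - 321,-267, - 250,386/3, 175, 382, 390, 739,888, 929]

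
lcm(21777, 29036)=87108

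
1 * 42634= 42634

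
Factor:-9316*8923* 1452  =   - 120699921936 = - 2^4*3^1*11^2*17^1*137^1*8923^1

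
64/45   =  64/45 =1.42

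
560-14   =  546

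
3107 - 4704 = -1597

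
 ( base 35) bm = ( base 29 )e1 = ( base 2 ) 110010111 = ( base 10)407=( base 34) BX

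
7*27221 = 190547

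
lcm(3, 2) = 6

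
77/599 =77/599=0.13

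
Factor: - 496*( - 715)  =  2^4*5^1 * 11^1*13^1 * 31^1 =354640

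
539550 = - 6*(- 89925) 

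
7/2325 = 7/2325 = 0.00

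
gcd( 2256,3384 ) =1128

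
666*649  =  432234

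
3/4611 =1/1537 = 0.00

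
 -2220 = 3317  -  5537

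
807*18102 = 14608314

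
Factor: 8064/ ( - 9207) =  - 2^7*3^( - 1 )*7^1*11^( - 1)*31^ ( - 1) = -896/1023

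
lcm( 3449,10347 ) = 10347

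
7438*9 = 66942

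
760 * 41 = 31160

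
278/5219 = 278/5219 = 0.05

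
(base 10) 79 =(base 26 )31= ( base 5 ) 304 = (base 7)142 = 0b1001111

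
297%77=66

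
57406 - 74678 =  - 17272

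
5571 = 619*9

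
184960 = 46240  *4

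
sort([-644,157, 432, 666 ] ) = [-644, 157, 432,666] 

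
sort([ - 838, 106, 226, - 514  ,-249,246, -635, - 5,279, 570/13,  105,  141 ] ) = [ - 838, - 635, - 514,  -  249, - 5,570/13, 105,  106,  141 , 226, 246, 279]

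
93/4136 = 93/4136 = 0.02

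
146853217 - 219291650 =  - 72438433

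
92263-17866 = 74397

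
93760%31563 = 30634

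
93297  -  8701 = 84596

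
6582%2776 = 1030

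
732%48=12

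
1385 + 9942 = 11327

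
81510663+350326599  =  431837262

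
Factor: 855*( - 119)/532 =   -  765/4 = -  2^(-2 )*3^2*5^1*17^1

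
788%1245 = 788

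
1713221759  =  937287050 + 775934709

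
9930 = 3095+6835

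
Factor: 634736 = 2^4*39671^1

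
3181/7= 454 + 3/7 = 454.43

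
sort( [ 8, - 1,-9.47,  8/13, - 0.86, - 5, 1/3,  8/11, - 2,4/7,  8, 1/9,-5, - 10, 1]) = [ - 10,-9.47, - 5, - 5 ,- 2, - 1, - 0.86,  1/9,1/3 , 4/7, 8/13, 8/11, 1 , 8 , 8]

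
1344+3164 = 4508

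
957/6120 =319/2040 = 0.16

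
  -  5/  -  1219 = 5/1219= 0.00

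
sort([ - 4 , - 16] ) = [ - 16,-4 ]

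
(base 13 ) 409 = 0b1010101101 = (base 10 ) 685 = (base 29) ni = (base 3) 221101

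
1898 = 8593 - 6695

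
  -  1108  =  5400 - 6508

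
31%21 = 10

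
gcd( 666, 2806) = 2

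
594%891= 594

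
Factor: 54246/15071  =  2^1*3^1* 7^( - 1)*2153^( - 1)*9041^1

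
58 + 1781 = 1839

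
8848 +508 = 9356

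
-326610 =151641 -478251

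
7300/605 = 12 + 8/121=12.07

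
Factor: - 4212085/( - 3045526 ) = 2^( - 1)*5^1*11^ (-1)  *  138433^(-1)*842417^1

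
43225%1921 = 963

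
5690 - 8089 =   -  2399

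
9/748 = 9/748=0.01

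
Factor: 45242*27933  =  2^1 * 3^1*9311^1*22621^1 = 1263744786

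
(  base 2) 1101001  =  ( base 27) 3O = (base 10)105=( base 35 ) 30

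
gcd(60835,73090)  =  5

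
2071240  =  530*3908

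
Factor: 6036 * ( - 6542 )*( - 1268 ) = 50070165216 = 2^5*3^1*317^1 * 503^1 * 3271^1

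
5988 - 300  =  5688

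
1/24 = 1/24  =  0.04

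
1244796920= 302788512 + 942008408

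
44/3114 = 22/1557 = 0.01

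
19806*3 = 59418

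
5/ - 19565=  - 1 + 3912/3913 = - 0.00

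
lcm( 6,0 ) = 0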